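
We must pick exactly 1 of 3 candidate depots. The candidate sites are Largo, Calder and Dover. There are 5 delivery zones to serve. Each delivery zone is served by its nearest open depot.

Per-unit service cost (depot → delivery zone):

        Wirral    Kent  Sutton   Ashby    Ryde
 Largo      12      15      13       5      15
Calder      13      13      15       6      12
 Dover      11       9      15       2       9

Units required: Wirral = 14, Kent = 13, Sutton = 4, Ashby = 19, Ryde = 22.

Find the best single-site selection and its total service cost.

With exactly 1 open, each delivery zone uses its cheapest among the chosen.
{Dover}: Wirral→Dover 11·14=154, Kent→Dover 9·13=117, Sutton→Dover 15·4=60, Ashby→Dover 2·19=38, Ryde→Dover 9·22=198. Service cost 567.
{Calder}: service cost 789
{Largo}: service cost 840
Among all 3 size-1 choices, {Dover} is lowest.

Choose Dover only; total service cost 567.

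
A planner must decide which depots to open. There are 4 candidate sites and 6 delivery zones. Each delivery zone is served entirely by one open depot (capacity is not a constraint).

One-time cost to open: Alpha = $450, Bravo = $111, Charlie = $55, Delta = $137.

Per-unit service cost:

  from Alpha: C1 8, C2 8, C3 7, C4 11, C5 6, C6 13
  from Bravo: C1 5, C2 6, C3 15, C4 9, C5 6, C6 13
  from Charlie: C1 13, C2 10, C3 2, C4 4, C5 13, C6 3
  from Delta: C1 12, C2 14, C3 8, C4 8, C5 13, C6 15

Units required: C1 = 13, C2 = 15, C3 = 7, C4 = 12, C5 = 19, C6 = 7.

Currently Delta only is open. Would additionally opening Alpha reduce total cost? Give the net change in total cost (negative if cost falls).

Current service cost with {Delta}: 870.
Adding Alpha: each delivery zone re-picks its cheapest; new service cost 574, saving 296.
Extra fixed cost: 450. Net change = 450 − 296 = 154.
(Totals: 1007 → 1161.)

No — net change +154 (cost rises by 154).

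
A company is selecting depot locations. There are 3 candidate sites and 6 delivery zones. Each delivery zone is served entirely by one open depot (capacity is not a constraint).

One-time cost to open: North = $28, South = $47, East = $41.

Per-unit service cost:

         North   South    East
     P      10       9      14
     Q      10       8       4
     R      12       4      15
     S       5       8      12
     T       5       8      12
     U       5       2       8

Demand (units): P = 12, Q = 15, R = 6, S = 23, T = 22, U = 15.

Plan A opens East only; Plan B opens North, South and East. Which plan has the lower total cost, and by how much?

Plan B is cheaper by 456.

Plan A: {East}: P→East 14·12=168, Q→East 4·15=60, R→East 15·6=90, S→East 12·23=276, T→East 12·22=264, U→East 8·15=120. Service 978; fixed 41; total 1019.
Plan B: {North, South, East}: P→South 9·12=108, Q→East 4·15=60, R→South 4·6=24, S→North 5·23=115, T→North 5·22=110, U→South 2·15=30. Service 447; fixed 116; total 563.
Difference: |1019 − 563| = 456.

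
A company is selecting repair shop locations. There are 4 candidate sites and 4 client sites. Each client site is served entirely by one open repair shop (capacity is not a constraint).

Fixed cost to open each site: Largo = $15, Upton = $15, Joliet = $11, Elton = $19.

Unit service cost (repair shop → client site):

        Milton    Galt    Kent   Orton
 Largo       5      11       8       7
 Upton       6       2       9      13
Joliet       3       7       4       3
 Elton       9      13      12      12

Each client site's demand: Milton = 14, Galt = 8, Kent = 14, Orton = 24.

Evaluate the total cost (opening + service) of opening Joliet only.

Total cost: 237

Each client site is assigned to its cheapest site among the open ones.
{Joliet}: Milton→Joliet 3·14=42, Galt→Joliet 7·8=56, Kent→Joliet 4·14=56, Orton→Joliet 3·24=72. Service 226; fixed 11; total 237.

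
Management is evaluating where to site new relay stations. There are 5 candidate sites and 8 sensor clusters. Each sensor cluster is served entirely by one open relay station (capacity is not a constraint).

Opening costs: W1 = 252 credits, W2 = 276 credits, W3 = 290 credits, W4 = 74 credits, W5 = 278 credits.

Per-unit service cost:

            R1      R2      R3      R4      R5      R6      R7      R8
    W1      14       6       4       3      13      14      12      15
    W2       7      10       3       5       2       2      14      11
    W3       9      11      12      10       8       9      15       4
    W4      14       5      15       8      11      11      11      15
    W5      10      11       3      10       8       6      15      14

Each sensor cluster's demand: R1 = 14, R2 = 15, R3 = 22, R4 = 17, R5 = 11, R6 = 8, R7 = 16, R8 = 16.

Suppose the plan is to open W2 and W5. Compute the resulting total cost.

Total cost: 1391

Each sensor cluster is assigned to its cheapest site among the open ones.
{W2, W5}: R1→W2 7·14=98, R2→W2 10·15=150, R3→W2 3·22=66, R4→W2 5·17=85, R5→W2 2·11=22, R6→W2 2·8=16, R7→W2 14·16=224, R8→W2 11·16=176. Service 837; fixed 554; total 1391.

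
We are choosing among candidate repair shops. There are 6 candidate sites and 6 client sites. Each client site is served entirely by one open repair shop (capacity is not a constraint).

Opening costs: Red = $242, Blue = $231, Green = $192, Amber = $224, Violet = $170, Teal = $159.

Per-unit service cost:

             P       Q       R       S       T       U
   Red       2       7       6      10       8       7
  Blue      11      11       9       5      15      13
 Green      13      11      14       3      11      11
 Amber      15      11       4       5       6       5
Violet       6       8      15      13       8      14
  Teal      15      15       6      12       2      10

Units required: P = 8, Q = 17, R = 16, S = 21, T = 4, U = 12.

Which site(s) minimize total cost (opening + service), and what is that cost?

For any fixed open set, each client site goes to its cheapest open site; total = fixed + service.
{Amber}: P→Amber 15·8=120, Q→Amber 11·17=187, R→Amber 4·16=64, S→Amber 5·21=105, T→Amber 6·4=24, U→Amber 5·12=60. Service 560; fixed 224; total 784.
{Red}: service 557 + fixed 242 = 799
{Amber, Violet}: service 437 + fixed 394 = 831
{Red, Blue, Green, Amber, Violet, Teal}: service 330 + fixed 1218 = 1548
No other subset beats 784.

Open Amber only; minimum total cost 784.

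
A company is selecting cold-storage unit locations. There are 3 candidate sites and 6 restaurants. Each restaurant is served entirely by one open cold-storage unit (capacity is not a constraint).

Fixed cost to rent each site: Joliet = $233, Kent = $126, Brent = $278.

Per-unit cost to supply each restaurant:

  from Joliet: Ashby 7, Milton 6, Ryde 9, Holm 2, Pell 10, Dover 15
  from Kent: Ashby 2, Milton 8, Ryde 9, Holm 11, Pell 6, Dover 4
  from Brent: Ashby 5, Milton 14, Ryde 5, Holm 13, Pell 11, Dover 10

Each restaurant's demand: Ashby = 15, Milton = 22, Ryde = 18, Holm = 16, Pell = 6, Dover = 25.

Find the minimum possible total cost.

For any fixed open set, each restaurant goes to its cheapest open site; total = fixed + service.
{Kent}: Ashby→Kent 2·15=30, Milton→Kent 8·22=176, Ryde→Kent 9·18=162, Holm→Kent 11·16=176, Pell→Kent 6·6=36, Dover→Kent 4·25=100. Service 680; fixed 126; total 806.
{Joliet, Kent}: Ashby→Kent 2·15=30, Milton→Joliet 6·22=132, Ryde→Joliet 9·18=162, Holm→Joliet 2·16=32, Pell→Kent 6·6=36, Dover→Kent 4·25=100. Service 492; fixed 359; total 851.
{Kent, Brent}: service 608 + fixed 404 = 1012
{Joliet, Kent, Brent}: service 420 + fixed 637 = 1057
No other subset beats 806.

Minimum total cost: 806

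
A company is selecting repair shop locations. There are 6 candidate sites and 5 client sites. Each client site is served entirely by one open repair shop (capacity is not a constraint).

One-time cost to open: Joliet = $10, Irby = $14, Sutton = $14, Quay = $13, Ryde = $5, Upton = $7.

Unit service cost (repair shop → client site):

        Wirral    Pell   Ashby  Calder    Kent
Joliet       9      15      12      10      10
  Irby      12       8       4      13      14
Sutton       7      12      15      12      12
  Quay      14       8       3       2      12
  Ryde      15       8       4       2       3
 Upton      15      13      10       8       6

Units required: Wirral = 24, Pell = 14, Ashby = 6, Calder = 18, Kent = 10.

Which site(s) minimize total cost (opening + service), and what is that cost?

For any fixed open set, each client site goes to its cheapest open site; total = fixed + service.
{Sutton, Ryde}: Wirral→Sutton 7·24=168, Pell→Ryde 8·14=112, Ashby→Ryde 4·6=24, Calder→Ryde 2·18=36, Kent→Ryde 3·10=30. Service 370; fixed 19; total 389.
{Sutton, Quay, Ryde}: Wirral→Sutton 7·24=168, Pell→Quay 8·14=112, Ashby→Quay 3·6=18, Calder→Quay 2·18=36, Kent→Ryde 3·10=30. Service 364; fixed 32; total 396.
{Sutton, Ryde, Upton}: Wirral→Sutton 7·24=168, Pell→Ryde 8·14=112, Ashby→Ryde 4·6=24, Calder→Ryde 2·18=36, Kent→Ryde 3·10=30. Service 370; fixed 26; total 396.
{Joliet, Irby, Sutton, Quay, Ryde, Upton}: service 364 + fixed 63 = 427
No other subset beats 389.

Open Sutton and Ryde; minimum total cost 389.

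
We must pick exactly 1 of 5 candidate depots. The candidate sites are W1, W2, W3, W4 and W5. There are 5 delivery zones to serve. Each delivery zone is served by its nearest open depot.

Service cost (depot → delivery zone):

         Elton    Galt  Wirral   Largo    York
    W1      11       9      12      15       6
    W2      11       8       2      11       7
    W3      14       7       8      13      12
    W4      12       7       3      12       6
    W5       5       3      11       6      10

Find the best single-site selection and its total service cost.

Choose W5 only; total service cost 35.

With exactly 1 open, each delivery zone uses its cheapest among the chosen.
{W5}: Elton→W5 5, Galt→W5 3, Wirral→W5 11, Largo→W5 6, York→W5 10. Service cost 35.
{W2}: service cost 39
{W4}: service cost 40
Among all 5 size-1 choices, {W5} is lowest.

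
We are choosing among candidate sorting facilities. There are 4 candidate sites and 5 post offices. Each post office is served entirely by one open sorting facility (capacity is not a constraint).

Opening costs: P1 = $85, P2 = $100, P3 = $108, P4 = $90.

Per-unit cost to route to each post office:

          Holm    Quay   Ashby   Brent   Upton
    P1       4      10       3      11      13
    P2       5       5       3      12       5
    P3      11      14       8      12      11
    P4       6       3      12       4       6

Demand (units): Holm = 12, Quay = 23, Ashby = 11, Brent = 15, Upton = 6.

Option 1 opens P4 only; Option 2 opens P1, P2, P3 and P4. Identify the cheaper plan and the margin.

Option 1: {P4}: Holm→P4 6·12=72, Quay→P4 3·23=69, Ashby→P4 12·11=132, Brent→P4 4·15=60, Upton→P4 6·6=36. Service 369; fixed 90; total 459.
Option 2: {P1, P2, P3, P4}: Holm→P1 4·12=48, Quay→P4 3·23=69, Ashby→P1 3·11=33, Brent→P4 4·15=60, Upton→P2 5·6=30. Service 240; fixed 383; total 623.
Difference: |459 − 623| = 164.

Option 1 is cheaper by 164.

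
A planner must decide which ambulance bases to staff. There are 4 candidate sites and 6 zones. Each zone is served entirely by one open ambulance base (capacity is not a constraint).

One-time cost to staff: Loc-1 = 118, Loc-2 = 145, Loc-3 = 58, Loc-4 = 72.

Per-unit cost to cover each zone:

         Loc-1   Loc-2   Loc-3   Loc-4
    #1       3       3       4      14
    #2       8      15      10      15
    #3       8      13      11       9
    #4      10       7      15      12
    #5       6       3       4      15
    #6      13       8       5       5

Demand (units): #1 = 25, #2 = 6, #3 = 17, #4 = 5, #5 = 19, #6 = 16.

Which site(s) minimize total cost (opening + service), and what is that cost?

Open Loc-3 only; minimum total cost 636.

For any fixed open set, each zone goes to its cheapest open site; total = fixed + service.
{Loc-3}: #1→Loc-3 4·25=100, #2→Loc-3 10·6=60, #3→Loc-3 11·17=187, #4→Loc-3 15·5=75, #5→Loc-3 4·19=76, #6→Loc-3 5·16=80. Service 578; fixed 58; total 636.
{Loc-1, Loc-3}: #1→Loc-1 3·25=75, #2→Loc-1 8·6=48, #3→Loc-1 8·17=136, #4→Loc-1 10·5=50, #5→Loc-3 4·19=76, #6→Loc-3 5·16=80. Service 465; fixed 176; total 641.
{Loc-3, Loc-4}: #1→Loc-3 4·25=100, #2→Loc-3 10·6=60, #3→Loc-4 9·17=153, #4→Loc-4 12·5=60, #5→Loc-3 4·19=76, #6→Loc-3 5·16=80. Service 529; fixed 130; total 659.
{Loc-1, Loc-2, Loc-3, Loc-4}: service 431 + fixed 393 = 824
No other subset beats 636.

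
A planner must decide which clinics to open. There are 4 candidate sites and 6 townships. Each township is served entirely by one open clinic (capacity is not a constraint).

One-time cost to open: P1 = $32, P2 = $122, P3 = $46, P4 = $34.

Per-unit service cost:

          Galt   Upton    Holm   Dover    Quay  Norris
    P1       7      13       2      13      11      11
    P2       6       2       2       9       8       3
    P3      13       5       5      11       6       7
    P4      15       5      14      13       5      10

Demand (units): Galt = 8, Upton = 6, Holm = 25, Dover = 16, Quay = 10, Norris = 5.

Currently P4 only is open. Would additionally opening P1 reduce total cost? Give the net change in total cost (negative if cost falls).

Current service cost with {P4}: 808.
Adding P1: each township re-picks its cheapest; new service cost 444, saving 364.
Extra fixed cost: 32. Net change = 32 − 364 = -332.
(Totals: 842 → 510.)

Yes — net change −332 (cost falls by 332).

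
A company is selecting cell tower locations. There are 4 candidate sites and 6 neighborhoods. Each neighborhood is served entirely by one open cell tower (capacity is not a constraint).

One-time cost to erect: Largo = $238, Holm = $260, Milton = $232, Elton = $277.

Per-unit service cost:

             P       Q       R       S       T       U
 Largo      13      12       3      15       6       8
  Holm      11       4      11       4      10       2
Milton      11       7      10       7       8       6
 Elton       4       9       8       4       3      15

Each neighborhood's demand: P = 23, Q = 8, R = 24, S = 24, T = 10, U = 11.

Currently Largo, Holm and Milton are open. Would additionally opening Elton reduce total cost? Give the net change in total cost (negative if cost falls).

Current service cost with {Largo, Holm, Milton}: 535.
Adding Elton: each neighborhood re-picks its cheapest; new service cost 344, saving 191.
Extra fixed cost: 277. Net change = 277 − 191 = 86.
(Totals: 1265 → 1351.)

No — net change +86 (cost rises by 86).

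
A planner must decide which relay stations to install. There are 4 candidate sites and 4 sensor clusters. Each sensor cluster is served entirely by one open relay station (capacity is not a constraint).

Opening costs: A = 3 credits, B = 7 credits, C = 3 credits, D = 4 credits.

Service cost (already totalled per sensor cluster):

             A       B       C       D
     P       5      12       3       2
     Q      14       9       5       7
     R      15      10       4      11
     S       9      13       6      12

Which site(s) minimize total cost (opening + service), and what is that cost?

For any fixed open set, each sensor cluster goes to its cheapest open site; total = fixed + service.
{C}: P→C 3, Q→C 5, R→C 4, S→C 6. Service 18; fixed 3; total 21.
{A, C}: service 18 + fixed 6 = 24
{C, D}: service 17 + fixed 7 = 24
{A, B, C, D}: service 17 + fixed 17 = 34
No other subset beats 21.

Open C only; minimum total cost 21.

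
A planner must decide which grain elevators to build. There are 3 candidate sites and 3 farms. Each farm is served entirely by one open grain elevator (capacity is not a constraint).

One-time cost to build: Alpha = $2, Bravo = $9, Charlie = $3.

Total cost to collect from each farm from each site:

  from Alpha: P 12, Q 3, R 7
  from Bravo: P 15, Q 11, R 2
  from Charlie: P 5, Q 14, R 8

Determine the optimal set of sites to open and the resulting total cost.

Open Alpha and Charlie; minimum total cost 20.

For any fixed open set, each farm goes to its cheapest open site; total = fixed + service.
{Alpha, Charlie}: P→Charlie 5, Q→Alpha 3, R→Alpha 7. Service 15; fixed 5; total 20.
{Alpha}: service 22 + fixed 2 = 24
{Alpha, Bravo, Charlie}: P→Charlie 5, Q→Alpha 3, R→Bravo 2. Service 10; fixed 14; total 24.
No other subset beats 20.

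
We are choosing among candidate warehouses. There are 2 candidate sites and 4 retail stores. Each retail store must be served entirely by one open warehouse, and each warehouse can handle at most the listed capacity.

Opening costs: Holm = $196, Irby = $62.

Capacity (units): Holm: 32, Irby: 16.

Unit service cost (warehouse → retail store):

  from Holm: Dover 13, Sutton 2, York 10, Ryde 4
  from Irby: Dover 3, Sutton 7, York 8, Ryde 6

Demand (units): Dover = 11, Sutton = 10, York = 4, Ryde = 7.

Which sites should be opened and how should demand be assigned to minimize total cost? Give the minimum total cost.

Open {Holm, Irby}: Dover→Irby 3·11=33, Sutton→Holm 2·10=20, York→Irby 8·4=32, Ryde→Holm 4·7=28.
Loads: Holm carries 17/32, Irby carries 15/16. Service 113; fixed 258; total 371.
Next best feasible plan costs 379.

Minimum total cost: 371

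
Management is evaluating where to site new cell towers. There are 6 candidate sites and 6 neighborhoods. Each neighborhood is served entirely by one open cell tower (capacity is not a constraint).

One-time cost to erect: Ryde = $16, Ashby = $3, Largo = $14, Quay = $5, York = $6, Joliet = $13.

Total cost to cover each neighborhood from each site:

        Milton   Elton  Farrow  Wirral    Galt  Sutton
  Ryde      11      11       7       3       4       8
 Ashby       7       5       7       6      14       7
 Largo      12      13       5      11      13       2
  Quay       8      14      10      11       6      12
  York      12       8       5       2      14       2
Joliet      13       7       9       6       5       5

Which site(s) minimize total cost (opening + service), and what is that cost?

For any fixed open set, each neighborhood goes to its cheapest open site; total = fixed + service.
{Ashby, Quay, York}: Milton→Ashby 7, Elton→Ashby 5, Farrow→York 5, Wirral→York 2, Galt→Quay 6, Sutton→York 2. Service 27; fixed 14; total 41.
{Quay, York}: Milton→Quay 8, Elton→York 8, Farrow→York 5, Wirral→York 2, Galt→Quay 6, Sutton→York 2. Service 31; fixed 11; total 42.
{Ashby, York}: service 35 + fixed 9 = 44
{Ryde, Ashby, Largo, Quay, York, Joliet}: Milton→Ashby 7, Elton→Ashby 5, Farrow→Largo 5, Wirral→York 2, Galt→Ryde 4, Sutton→Largo 2. Service 25; fixed 57; total 82.
No other subset beats 41.

Open Ashby, Quay and York; minimum total cost 41.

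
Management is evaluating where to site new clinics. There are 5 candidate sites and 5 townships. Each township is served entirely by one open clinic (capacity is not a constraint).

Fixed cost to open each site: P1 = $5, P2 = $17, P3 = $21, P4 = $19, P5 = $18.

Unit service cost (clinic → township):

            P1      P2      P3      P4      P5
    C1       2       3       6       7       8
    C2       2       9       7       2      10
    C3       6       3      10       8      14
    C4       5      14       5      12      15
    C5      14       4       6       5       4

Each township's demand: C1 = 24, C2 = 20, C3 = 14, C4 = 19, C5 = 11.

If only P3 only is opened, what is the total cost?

Each township is assigned to its cheapest site among the open ones.
{P3}: C1→P3 6·24=144, C2→P3 7·20=140, C3→P3 10·14=140, C4→P3 5·19=95, C5→P3 6·11=66. Service 585; fixed 21; total 606.

Total cost: 606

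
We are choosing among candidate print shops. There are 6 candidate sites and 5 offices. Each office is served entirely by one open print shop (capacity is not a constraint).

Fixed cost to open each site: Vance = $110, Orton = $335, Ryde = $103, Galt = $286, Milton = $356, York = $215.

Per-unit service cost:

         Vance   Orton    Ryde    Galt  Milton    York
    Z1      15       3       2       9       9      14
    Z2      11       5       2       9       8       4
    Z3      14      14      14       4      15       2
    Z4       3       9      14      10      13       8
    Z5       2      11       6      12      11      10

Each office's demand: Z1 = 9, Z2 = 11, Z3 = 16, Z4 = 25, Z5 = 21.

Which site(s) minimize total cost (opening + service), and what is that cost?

Open Vance and Ryde; minimum total cost 594.

For any fixed open set, each office goes to its cheapest open site; total = fixed + service.
{Vance, Ryde}: Z1→Ryde 2·9=18, Z2→Ryde 2·11=22, Z3→Vance 14·16=224, Z4→Vance 3·25=75, Z5→Vance 2·21=42. Service 381; fixed 213; total 594.
{Vance, Ryde, York}: Z1→Ryde 2·9=18, Z2→Ryde 2·11=22, Z3→York 2·16=32, Z4→Vance 3·25=75, Z5→Vance 2·21=42. Service 189; fixed 428; total 617.
{Vance, York}: Z1→York 14·9=126, Z2→York 4·11=44, Z3→York 2·16=32, Z4→Vance 3·25=75, Z5→Vance 2·21=42. Service 319; fixed 325; total 644.
{Vance, Orton, Ryde, Galt, Milton, York}: Z1→Ryde 2·9=18, Z2→Ryde 2·11=22, Z3→York 2·16=32, Z4→Vance 3·25=75, Z5→Vance 2·21=42. Service 189; fixed 1405; total 1594.
No other subset beats 594.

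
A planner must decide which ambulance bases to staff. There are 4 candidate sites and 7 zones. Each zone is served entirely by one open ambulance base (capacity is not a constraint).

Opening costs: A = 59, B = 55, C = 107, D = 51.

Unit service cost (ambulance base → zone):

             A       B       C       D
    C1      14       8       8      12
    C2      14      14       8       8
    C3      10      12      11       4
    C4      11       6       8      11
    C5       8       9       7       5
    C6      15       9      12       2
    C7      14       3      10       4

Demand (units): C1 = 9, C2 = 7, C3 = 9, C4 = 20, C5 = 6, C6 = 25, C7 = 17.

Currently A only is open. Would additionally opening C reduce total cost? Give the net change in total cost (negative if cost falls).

Yes — net change −198 (cost falls by 198).

Current service cost with {A}: 1195.
Adding C: each zone re-picks its cheapest; new service cost 890, saving 305.
Extra fixed cost: 107. Net change = 107 − 305 = -198.
(Totals: 1254 → 1056.)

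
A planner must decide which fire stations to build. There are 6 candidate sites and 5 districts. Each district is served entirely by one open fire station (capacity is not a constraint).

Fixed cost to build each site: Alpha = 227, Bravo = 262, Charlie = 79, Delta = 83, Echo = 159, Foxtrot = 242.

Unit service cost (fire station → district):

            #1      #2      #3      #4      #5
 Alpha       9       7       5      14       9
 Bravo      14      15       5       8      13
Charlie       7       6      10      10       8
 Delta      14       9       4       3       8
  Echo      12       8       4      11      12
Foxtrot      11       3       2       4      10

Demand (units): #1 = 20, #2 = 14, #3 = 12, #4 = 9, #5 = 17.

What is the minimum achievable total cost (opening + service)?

Minimum total cost: 597

For any fixed open set, each district goes to its cheapest open site; total = fixed + service.
{Charlie, Delta}: #1→Charlie 7·20=140, #2→Charlie 6·14=84, #3→Delta 4·12=48, #4→Delta 3·9=27, #5→Charlie 8·17=136. Service 435; fixed 162; total 597.
{Charlie}: #1→Charlie 7·20=140, #2→Charlie 6·14=84, #3→Charlie 10·12=120, #4→Charlie 10·9=90, #5→Charlie 8·17=136. Service 570; fixed 79; total 649.
{Charlie, Foxtrot}: service 378 + fixed 321 = 699
{Alpha, Bravo, Charlie, Delta, Echo, Foxtrot}: service 369 + fixed 1052 = 1421
No other subset beats 597.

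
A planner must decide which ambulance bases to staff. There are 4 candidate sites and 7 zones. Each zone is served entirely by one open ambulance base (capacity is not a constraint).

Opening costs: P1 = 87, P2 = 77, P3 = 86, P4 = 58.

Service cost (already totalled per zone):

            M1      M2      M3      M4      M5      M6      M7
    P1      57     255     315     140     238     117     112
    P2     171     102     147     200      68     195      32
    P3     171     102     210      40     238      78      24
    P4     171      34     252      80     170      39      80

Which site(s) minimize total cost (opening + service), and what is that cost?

Open P1, P2 and P4; minimum total cost 679.

For any fixed open set, each zone goes to its cheapest open site; total = fixed + service.
{P1, P2, P4}: M1→P1 57, M2→P4 34, M3→P2 147, M4→P4 80, M5→P2 68, M6→P4 39, M7→P2 32. Service 457; fixed 222; total 679.
{P2, P4}: M1→P2 171, M2→P4 34, M3→P2 147, M4→P4 80, M5→P2 68, M6→P4 39, M7→P2 32. Service 571; fixed 135; total 706.
{P1, P2, P3, P4}: service 409 + fixed 308 = 717
{P4}: M1→P4 171, M2→P4 34, M3→P4 252, M4→P4 80, M5→P4 170, M6→P4 39, M7→P4 80. Service 826; fixed 58; total 884.
No other subset beats 679.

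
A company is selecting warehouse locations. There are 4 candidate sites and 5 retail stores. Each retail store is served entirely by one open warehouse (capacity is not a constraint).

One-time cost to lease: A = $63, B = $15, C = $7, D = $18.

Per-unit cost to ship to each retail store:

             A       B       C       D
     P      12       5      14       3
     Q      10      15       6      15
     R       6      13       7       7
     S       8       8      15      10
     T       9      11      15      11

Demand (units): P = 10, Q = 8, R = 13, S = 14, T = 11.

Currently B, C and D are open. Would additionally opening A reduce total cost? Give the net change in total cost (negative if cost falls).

No — net change +28 (cost rises by 28).

Current service cost with {B, C, D}: 402.
Adding A: each retail store re-picks its cheapest; new service cost 367, saving 35.
Extra fixed cost: 63. Net change = 63 − 35 = 28.
(Totals: 442 → 470.)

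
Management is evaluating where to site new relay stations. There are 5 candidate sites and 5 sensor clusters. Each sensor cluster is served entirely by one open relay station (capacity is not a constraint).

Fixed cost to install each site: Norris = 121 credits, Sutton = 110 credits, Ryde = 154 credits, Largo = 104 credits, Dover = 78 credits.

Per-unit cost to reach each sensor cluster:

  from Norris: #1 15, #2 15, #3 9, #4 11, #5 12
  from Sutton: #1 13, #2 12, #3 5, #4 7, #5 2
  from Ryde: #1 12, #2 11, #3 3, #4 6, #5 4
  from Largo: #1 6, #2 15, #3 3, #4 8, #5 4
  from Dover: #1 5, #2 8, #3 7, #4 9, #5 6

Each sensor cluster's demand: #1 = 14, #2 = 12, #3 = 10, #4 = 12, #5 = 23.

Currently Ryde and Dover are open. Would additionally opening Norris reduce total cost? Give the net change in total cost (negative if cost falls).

No — net change +121 (cost rises by 121).

Current service cost with {Ryde, Dover}: 360.
Adding Norris: each sensor cluster re-picks its cheapest; new service cost 360, saving 0.
Extra fixed cost: 121. Net change = 121 − 0 = 121.
(Totals: 592 → 713.)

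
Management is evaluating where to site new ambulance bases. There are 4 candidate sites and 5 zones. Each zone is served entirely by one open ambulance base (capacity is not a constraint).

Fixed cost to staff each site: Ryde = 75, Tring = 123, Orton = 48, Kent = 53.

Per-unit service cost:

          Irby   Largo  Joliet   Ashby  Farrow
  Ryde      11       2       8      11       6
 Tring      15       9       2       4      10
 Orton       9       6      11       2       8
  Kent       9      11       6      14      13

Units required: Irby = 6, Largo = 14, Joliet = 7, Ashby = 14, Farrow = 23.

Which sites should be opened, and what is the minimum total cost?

For any fixed open set, each zone goes to its cheapest open site; total = fixed + service.
{Ryde, Orton}: Irby→Orton 9·6=54, Largo→Ryde 2·14=28, Joliet→Ryde 8·7=56, Ashby→Orton 2·14=28, Farrow→Ryde 6·23=138. Service 304; fixed 123; total 427.
{Ryde, Orton, Kent}: service 290 + fixed 176 = 466
{Orton}: service 427 + fixed 48 = 475
{Ryde, Tring, Orton, Kent}: Irby→Orton 9·6=54, Largo→Ryde 2·14=28, Joliet→Tring 2·7=14, Ashby→Orton 2·14=28, Farrow→Ryde 6·23=138. Service 262; fixed 299; total 561.
No other subset beats 427.

Open Ryde and Orton; minimum total cost 427.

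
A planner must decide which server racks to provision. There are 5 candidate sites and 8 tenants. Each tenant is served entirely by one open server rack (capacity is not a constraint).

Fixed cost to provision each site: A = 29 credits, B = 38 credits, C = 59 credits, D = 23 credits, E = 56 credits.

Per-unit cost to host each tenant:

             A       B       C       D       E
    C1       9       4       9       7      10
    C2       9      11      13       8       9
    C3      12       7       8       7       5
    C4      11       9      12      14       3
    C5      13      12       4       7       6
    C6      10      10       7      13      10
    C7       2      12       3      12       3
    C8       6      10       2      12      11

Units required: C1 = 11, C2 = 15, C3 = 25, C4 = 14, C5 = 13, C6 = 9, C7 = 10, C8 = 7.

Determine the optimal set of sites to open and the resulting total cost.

Open B, C and E; minimum total cost 658.

For any fixed open set, each tenant goes to its cheapest open site; total = fixed + service.
{B, C, E}: C1→B 4·11=44, C2→E 9·15=135, C3→E 5·25=125, C4→E 3·14=42, C5→C 4·13=52, C6→C 7·9=63, C7→C 3·10=30, C8→C 2·7=14. Service 505; fixed 153; total 658.
{C, D, E}: C1→D 7·11=77, C2→D 8·15=120, C3→E 5·25=125, C4→E 3·14=42, C5→C 4·13=52, C6→C 7·9=63, C7→C 3·10=30, C8→C 2·7=14. Service 523; fixed 138; total 661.
{B, C, D, E}: service 490 + fixed 176 = 666
{A, B, C, D, E}: C1→B 4·11=44, C2→D 8·15=120, C3→E 5·25=125, C4→E 3·14=42, C5→C 4·13=52, C6→C 7·9=63, C7→A 2·10=20, C8→C 2·7=14. Service 480; fixed 205; total 685.
No other subset beats 658.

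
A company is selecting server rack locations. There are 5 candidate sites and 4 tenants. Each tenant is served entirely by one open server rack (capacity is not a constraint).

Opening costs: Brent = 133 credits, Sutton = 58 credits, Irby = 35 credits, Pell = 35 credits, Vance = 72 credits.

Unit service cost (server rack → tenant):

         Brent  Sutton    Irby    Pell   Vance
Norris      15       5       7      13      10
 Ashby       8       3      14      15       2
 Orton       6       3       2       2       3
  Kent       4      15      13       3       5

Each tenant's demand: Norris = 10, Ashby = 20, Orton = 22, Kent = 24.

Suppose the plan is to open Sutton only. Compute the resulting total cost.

Total cost: 594

Each tenant is assigned to its cheapest site among the open ones.
{Sutton}: Norris→Sutton 5·10=50, Ashby→Sutton 3·20=60, Orton→Sutton 3·22=66, Kent→Sutton 15·24=360. Service 536; fixed 58; total 594.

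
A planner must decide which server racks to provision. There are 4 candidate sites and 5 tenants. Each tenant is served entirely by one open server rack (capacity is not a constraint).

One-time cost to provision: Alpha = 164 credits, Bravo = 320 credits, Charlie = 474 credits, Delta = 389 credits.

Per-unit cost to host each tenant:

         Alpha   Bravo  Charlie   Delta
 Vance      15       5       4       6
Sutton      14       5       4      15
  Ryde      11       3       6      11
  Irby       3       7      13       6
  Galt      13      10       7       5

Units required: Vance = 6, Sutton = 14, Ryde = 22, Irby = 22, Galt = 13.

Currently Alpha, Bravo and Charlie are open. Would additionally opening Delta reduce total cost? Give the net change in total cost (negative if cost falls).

Current service cost with {Alpha, Bravo, Charlie}: 303.
Adding Delta: each tenant re-picks its cheapest; new service cost 277, saving 26.
Extra fixed cost: 389. Net change = 389 − 26 = 363.
(Totals: 1261 → 1624.)

No — net change +363 (cost rises by 363).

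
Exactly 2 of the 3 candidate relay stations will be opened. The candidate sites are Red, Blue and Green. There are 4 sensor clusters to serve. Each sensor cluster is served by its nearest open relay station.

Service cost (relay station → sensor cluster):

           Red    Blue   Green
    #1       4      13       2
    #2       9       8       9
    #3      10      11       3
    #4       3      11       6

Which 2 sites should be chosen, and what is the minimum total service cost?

With exactly 2 open, each sensor cluster uses its cheapest among the chosen.
{Red, Green}: #1→Green 2, #2→Red 9, #3→Green 3, #4→Red 3. Service cost 17.
{Blue, Green}: service cost 19
{Red, Blue}: service cost 25
Among all 3 size-2 choices, {Red, Green} is lowest.

Choose Red and Green; total service cost 17.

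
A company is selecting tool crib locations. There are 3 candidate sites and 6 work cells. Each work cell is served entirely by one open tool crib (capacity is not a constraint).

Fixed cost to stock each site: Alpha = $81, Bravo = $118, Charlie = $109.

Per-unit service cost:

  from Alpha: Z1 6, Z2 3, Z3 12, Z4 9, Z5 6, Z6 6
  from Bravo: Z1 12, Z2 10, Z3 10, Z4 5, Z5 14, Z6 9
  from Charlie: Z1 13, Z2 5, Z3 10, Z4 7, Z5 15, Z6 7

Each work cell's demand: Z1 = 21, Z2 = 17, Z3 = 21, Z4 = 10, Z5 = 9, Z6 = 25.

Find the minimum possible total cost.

Minimum total cost: 804

For any fixed open set, each work cell goes to its cheapest open site; total = fixed + service.
{Alpha}: Z1→Alpha 6·21=126, Z2→Alpha 3·17=51, Z3→Alpha 12·21=252, Z4→Alpha 9·10=90, Z5→Alpha 6·9=54, Z6→Alpha 6·25=150. Service 723; fixed 81; total 804.
{Alpha, Bravo}: Z1→Alpha 6·21=126, Z2→Alpha 3·17=51, Z3→Bravo 10·21=210, Z4→Bravo 5·10=50, Z5→Alpha 6·9=54, Z6→Alpha 6·25=150. Service 641; fixed 199; total 840.
{Alpha, Charlie}: service 661 + fixed 190 = 851
{Alpha, Bravo, Charlie}: Z1→Alpha 6·21=126, Z2→Alpha 3·17=51, Z3→Bravo 10·21=210, Z4→Bravo 5·10=50, Z5→Alpha 6·9=54, Z6→Alpha 6·25=150. Service 641; fixed 308; total 949.
(All 7 nonempty subsets were checked; Alpha only is lowest.)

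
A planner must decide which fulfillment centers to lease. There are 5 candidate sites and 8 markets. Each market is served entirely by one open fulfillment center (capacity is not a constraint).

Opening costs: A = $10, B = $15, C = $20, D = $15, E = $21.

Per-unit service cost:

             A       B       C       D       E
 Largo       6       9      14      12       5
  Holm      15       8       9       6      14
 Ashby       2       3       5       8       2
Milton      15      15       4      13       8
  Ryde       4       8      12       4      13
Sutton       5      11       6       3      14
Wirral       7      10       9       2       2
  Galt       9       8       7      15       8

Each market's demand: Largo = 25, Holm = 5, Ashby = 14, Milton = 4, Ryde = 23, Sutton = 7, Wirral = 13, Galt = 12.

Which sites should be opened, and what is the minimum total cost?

For any fixed open set, each market goes to its cheapest open site; total = fixed + service.
{C, D, E}: Largo→E 5·25=125, Holm→D 6·5=30, Ashby→E 2·14=28, Milton→C 4·4=16, Ryde→D 4·23=92, Sutton→D 3·7=21, Wirral→D 2·13=26, Galt→C 7·12=84. Service 422; fixed 56; total 478.
{D, E}: Largo→E 5·25=125, Holm→D 6·5=30, Ashby→E 2·14=28, Milton→E 8·4=32, Ryde→D 4·23=92, Sutton→D 3·7=21, Wirral→D 2·13=26, Galt→E 8·12=96. Service 450; fixed 36; total 486.
{A, C, D, E}: Largo→E 5·25=125, Holm→D 6·5=30, Ashby→A 2·14=28, Milton→C 4·4=16, Ryde→A 4·23=92, Sutton→D 3·7=21, Wirral→D 2·13=26, Galt→C 7·12=84. Service 422; fixed 66; total 488.
{A, B, C, D, E}: service 422 + fixed 81 = 503
No other subset beats 478.

Open C, D and E; minimum total cost 478.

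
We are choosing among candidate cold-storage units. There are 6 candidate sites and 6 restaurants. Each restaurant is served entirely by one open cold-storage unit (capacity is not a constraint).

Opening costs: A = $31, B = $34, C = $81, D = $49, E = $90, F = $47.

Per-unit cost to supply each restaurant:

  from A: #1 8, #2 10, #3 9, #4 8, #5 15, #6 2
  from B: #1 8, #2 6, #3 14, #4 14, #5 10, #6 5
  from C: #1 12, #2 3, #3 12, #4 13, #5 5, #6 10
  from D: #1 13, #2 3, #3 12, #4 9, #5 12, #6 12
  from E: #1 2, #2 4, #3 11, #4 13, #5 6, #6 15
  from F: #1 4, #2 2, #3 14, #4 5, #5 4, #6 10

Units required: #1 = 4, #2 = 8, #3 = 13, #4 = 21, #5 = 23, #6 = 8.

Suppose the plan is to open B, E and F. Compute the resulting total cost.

Total cost: 575

Each restaurant is assigned to its cheapest site among the open ones.
{B, E, F}: #1→E 2·4=8, #2→F 2·8=16, #3→E 11·13=143, #4→F 5·21=105, #5→F 4·23=92, #6→B 5·8=40. Service 404; fixed 171; total 575.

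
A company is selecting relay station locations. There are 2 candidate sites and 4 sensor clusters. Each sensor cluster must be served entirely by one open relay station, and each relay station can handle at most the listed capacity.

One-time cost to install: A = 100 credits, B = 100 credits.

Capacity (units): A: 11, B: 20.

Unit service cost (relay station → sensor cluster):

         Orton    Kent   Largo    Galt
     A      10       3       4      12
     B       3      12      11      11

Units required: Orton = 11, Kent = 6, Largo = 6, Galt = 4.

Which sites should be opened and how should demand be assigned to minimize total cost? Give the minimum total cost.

Open {A, B}: Orton→B 3·11=33, Kent→A 3·6=18, Largo→B 11·6=66, Galt→A 12·4=48.
Loads: A carries 10/11, B carries 17/20. Service 165; fixed 200; total 365.
Next best feasible plan costs 377.

Minimum total cost: 365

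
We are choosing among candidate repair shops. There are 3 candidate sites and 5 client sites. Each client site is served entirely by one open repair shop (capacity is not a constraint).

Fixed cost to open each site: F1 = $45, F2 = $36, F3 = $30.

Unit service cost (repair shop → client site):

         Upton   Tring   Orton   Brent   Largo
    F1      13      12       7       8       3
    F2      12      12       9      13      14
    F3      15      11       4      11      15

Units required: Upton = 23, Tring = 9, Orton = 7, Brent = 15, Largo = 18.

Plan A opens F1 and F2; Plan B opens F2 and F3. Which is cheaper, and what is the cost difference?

Plan A: {F1, F2}: Upton→F2 12·23=276, Tring→F1 12·9=108, Orton→F1 7·7=49, Brent→F1 8·15=120, Largo→F1 3·18=54. Service 607; fixed 81; total 688.
Plan B: {F2, F3}: Upton→F2 12·23=276, Tring→F3 11·9=99, Orton→F3 4·7=28, Brent→F3 11·15=165, Largo→F2 14·18=252. Service 820; fixed 66; total 886.
Difference: |688 − 886| = 198.

Plan A is cheaper by 198.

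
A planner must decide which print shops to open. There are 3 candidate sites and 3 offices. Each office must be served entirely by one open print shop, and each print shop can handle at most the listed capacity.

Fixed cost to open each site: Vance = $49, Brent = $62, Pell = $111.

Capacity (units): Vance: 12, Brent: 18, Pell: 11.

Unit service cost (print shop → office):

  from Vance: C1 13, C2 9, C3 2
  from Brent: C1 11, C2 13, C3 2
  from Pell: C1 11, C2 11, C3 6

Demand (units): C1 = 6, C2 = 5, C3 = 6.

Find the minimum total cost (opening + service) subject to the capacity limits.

Minimum total cost: 205

Open {Brent}: C1→Brent 11·6=66, C2→Brent 13·5=65, C3→Brent 2·6=12.
Loads: Brent carries 17/18. Service 143; fixed 62; total 205.
Next best feasible plan costs 234.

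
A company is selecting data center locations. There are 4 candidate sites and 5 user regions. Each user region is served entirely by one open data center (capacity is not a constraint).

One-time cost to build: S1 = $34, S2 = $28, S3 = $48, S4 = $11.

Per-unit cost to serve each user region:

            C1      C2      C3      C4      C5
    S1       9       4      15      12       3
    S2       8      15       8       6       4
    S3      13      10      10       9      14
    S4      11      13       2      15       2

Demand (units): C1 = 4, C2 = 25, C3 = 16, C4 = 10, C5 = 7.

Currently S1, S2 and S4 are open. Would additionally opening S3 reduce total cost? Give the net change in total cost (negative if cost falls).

Current service cost with {S1, S2, S4}: 238.
Adding S3: each user region re-picks its cheapest; new service cost 238, saving 0.
Extra fixed cost: 48. Net change = 48 − 0 = 48.
(Totals: 311 → 359.)

No — net change +48 (cost rises by 48).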